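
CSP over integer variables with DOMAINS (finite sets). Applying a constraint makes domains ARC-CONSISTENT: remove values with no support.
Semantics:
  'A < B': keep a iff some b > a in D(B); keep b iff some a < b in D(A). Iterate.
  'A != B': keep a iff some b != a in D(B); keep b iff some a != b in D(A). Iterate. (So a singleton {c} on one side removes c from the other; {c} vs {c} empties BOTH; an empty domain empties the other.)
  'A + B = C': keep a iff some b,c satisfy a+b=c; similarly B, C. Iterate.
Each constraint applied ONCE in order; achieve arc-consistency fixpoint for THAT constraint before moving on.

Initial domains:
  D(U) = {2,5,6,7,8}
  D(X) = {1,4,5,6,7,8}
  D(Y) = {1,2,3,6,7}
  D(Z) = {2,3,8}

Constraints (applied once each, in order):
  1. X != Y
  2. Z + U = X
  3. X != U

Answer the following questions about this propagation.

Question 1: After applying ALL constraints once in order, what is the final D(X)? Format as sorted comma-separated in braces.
Constraint 1 (X != Y) on D(X)={1,4,5,6,7,8} D(Y)={1,2,3,6,7}: no change
Constraint 2 (Z + U = X) on D(Z)={2,3,8} D(U)={2,5,6,7,8} D(X)={1,4,5,6,7,8}: Z {2,3,8}->{2,3}; U {2,5,6,7,8}->{2,5,6}; X {1,4,5,6,7,8}->{4,5,7,8}
Constraint 3 (X != U) on D(X)={4,5,7,8} D(U)={2,5,6}: no change
So after all 3 constraints: D(X) = {4,5,7,8}

Answer: {4,5,7,8}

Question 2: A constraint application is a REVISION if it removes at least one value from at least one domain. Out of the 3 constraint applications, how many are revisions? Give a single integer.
Constraint 1 (X != Y) on D(X)={1,4,5,6,7,8} D(Y)={1,2,3,6,7}: no change => not a revision
Constraint 2 (Z + U = X) on D(Z)={2,3,8} D(U)={2,5,6,7,8} D(X)={1,4,5,6,7,8}: Z {2,3,8}->{2,3}; U {2,5,6,7,8}->{2,5,6}; X {1,4,5,6,7,8}->{4,5,7,8} => REVISION
Constraint 3 (X != U) on D(X)={4,5,7,8} D(U)={2,5,6}: no change => not a revision
Total revisions = 1

Answer: 1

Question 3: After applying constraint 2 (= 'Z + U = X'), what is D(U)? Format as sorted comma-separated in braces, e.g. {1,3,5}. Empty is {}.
Constraint 1 (X != Y) on D(X)={1,4,5,6,7,8} D(Y)={1,2,3,6,7}: no change
Constraint 2 (Z + U = X) on D(Z)={2,3,8} D(U)={2,5,6,7,8} D(X)={1,4,5,6,7,8}: Z {2,3,8}->{2,3}; U {2,5,6,7,8}->{2,5,6}; X {1,4,5,6,7,8}->{4,5,7,8}
So after constraint 2: D(U) = {2,5,6}

Answer: {2,5,6}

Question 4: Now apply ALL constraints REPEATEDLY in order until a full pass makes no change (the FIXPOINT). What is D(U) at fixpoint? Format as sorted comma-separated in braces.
pass 0 (initial): D(U)={2,5,6,7,8}
pass 1: U {2,5,6,7,8}->{2,5,6}; X {1,4,5,6,7,8}->{4,5,7,8}; Z {2,3,8}->{2,3}
pass 2: no change
Fixpoint after 2 passes: D(U) = {2,5,6}

Answer: {2,5,6}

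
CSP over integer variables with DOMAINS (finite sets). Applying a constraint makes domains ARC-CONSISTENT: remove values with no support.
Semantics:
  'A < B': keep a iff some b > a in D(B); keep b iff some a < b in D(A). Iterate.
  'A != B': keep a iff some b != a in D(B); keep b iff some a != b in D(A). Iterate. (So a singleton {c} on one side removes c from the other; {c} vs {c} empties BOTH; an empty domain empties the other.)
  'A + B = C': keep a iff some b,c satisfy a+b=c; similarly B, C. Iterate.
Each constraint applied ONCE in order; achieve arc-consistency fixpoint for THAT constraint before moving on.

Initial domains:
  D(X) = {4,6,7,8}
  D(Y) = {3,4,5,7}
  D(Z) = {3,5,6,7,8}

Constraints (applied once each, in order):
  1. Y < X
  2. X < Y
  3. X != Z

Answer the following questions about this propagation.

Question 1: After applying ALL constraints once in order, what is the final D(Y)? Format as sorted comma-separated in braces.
Answer: {5,7}

Derivation:
Constraint 1 (Y < X) on D(Y)={3,4,5,7} D(X)={4,6,7,8}: no change
Constraint 2 (X < Y) on D(X)={4,6,7,8} D(Y)={3,4,5,7}: X {4,6,7,8}->{4,6}; Y {3,4,5,7}->{5,7}
Constraint 3 (X != Z) on D(X)={4,6} D(Z)={3,5,6,7,8}: no change
So after all 3 constraints: D(Y) = {5,7}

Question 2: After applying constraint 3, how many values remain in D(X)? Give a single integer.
Answer: 2

Derivation:
Constraint 1 (Y < X) on D(Y)={3,4,5,7} D(X)={4,6,7,8}: no change
Constraint 2 (X < Y) on D(X)={4,6,7,8} D(Y)={3,4,5,7}: X {4,6,7,8}->{4,6}; Y {3,4,5,7}->{5,7}
Constraint 3 (X != Z) on D(X)={4,6} D(Z)={3,5,6,7,8}: no change
So after constraint 3: D(X)={4,6}, size = 2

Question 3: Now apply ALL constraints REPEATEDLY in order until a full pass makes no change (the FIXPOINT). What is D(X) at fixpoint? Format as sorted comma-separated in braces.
pass 0 (initial): D(X)={4,6,7,8}
pass 1: X {4,6,7,8}->{4,6}; Y {3,4,5,7}->{5,7}
pass 2: X {4,6}->{}; Y {5,7}->{}; Z {3,5,6,7,8}->{}
pass 3: no change
Fixpoint after 3 passes: D(X) = {}

Answer: {}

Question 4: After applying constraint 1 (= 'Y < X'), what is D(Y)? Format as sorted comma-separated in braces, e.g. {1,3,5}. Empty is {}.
Answer: {3,4,5,7}

Derivation:
Constraint 1 (Y < X) on D(Y)={3,4,5,7} D(X)={4,6,7,8}: no change
So after constraint 1: D(Y) = {3,4,5,7}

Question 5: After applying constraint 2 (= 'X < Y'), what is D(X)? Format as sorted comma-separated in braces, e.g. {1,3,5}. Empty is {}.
Constraint 1 (Y < X) on D(Y)={3,4,5,7} D(X)={4,6,7,8}: no change
Constraint 2 (X < Y) on D(X)={4,6,7,8} D(Y)={3,4,5,7}: X {4,6,7,8}->{4,6}; Y {3,4,5,7}->{5,7}
So after constraint 2: D(X) = {4,6}

Answer: {4,6}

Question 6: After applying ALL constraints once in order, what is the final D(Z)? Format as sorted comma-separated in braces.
Constraint 1 (Y < X) on D(Y)={3,4,5,7} D(X)={4,6,7,8}: no change
Constraint 2 (X < Y) on D(X)={4,6,7,8} D(Y)={3,4,5,7}: X {4,6,7,8}->{4,6}; Y {3,4,5,7}->{5,7}
Constraint 3 (X != Z) on D(X)={4,6} D(Z)={3,5,6,7,8}: no change
So after all 3 constraints: D(Z) = {3,5,6,7,8}

Answer: {3,5,6,7,8}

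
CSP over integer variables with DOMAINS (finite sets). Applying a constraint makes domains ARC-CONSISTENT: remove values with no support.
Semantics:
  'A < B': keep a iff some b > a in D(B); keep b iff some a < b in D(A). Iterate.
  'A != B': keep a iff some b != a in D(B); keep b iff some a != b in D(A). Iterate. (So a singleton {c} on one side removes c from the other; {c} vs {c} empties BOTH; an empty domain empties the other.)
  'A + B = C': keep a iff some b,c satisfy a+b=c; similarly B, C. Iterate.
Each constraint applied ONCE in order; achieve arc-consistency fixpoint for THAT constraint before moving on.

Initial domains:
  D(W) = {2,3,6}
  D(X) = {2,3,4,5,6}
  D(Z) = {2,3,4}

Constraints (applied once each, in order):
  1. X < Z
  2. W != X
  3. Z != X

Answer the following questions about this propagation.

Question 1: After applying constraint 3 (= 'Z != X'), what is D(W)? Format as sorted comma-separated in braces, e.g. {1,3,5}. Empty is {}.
Constraint 1 (X < Z) on D(X)={2,3,4,5,6} D(Z)={2,3,4}: X {2,3,4,5,6}->{2,3}; Z {2,3,4}->{3,4}
Constraint 2 (W != X) on D(W)={2,3,6} D(X)={2,3}: no change
Constraint 3 (Z != X) on D(Z)={3,4} D(X)={2,3}: no change
So after constraint 3: D(W) = {2,3,6}

Answer: {2,3,6}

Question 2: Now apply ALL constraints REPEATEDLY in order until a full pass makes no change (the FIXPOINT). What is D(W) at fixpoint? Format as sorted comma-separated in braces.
Answer: {2,3,6}

Derivation:
pass 0 (initial): D(W)={2,3,6}
pass 1: X {2,3,4,5,6}->{2,3}; Z {2,3,4}->{3,4}
pass 2: no change
Fixpoint after 2 passes: D(W) = {2,3,6}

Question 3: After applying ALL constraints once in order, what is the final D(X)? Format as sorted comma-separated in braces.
Answer: {2,3}

Derivation:
Constraint 1 (X < Z) on D(X)={2,3,4,5,6} D(Z)={2,3,4}: X {2,3,4,5,6}->{2,3}; Z {2,3,4}->{3,4}
Constraint 2 (W != X) on D(W)={2,3,6} D(X)={2,3}: no change
Constraint 3 (Z != X) on D(Z)={3,4} D(X)={2,3}: no change
So after all 3 constraints: D(X) = {2,3}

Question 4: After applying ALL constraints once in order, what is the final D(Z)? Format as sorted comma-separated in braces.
Answer: {3,4}

Derivation:
Constraint 1 (X < Z) on D(X)={2,3,4,5,6} D(Z)={2,3,4}: X {2,3,4,5,6}->{2,3}; Z {2,3,4}->{3,4}
Constraint 2 (W != X) on D(W)={2,3,6} D(X)={2,3}: no change
Constraint 3 (Z != X) on D(Z)={3,4} D(X)={2,3}: no change
So after all 3 constraints: D(Z) = {3,4}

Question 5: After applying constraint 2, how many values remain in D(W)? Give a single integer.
Constraint 1 (X < Z) on D(X)={2,3,4,5,6} D(Z)={2,3,4}: X {2,3,4,5,6}->{2,3}; Z {2,3,4}->{3,4}
Constraint 2 (W != X) on D(W)={2,3,6} D(X)={2,3}: no change
So after constraint 2: D(W)={2,3,6}, size = 3

Answer: 3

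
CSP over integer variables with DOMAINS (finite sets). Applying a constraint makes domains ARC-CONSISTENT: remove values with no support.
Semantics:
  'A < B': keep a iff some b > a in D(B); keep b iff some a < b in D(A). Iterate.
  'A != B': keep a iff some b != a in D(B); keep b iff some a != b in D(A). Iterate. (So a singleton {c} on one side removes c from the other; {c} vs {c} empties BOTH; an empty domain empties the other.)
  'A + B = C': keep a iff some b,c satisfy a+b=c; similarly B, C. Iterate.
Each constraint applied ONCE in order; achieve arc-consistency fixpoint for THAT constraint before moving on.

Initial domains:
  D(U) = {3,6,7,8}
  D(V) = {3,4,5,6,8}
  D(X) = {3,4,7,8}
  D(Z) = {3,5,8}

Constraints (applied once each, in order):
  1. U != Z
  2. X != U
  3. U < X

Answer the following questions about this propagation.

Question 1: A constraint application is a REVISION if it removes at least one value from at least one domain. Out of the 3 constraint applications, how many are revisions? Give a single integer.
Constraint 1 (U != Z) on D(U)={3,6,7,8} D(Z)={3,5,8}: no change => not a revision
Constraint 2 (X != U) on D(X)={3,4,7,8} D(U)={3,6,7,8}: no change => not a revision
Constraint 3 (U < X) on D(U)={3,6,7,8} D(X)={3,4,7,8}: U {3,6,7,8}->{3,6,7}; X {3,4,7,8}->{4,7,8} => REVISION
Total revisions = 1

Answer: 1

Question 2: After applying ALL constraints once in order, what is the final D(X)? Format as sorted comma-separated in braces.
Constraint 1 (U != Z) on D(U)={3,6,7,8} D(Z)={3,5,8}: no change
Constraint 2 (X != U) on D(X)={3,4,7,8} D(U)={3,6,7,8}: no change
Constraint 3 (U < X) on D(U)={3,6,7,8} D(X)={3,4,7,8}: U {3,6,7,8}->{3,6,7}; X {3,4,7,8}->{4,7,8}
So after all 3 constraints: D(X) = {4,7,8}

Answer: {4,7,8}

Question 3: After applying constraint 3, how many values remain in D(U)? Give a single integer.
Constraint 1 (U != Z) on D(U)={3,6,7,8} D(Z)={3,5,8}: no change
Constraint 2 (X != U) on D(X)={3,4,7,8} D(U)={3,6,7,8}: no change
Constraint 3 (U < X) on D(U)={3,6,7,8} D(X)={3,4,7,8}: U {3,6,7,8}->{3,6,7}; X {3,4,7,8}->{4,7,8}
So after constraint 3: D(U)={3,6,7}, size = 3

Answer: 3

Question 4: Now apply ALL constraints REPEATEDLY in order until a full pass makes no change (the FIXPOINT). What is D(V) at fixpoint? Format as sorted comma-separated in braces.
pass 0 (initial): D(V)={3,4,5,6,8}
pass 1: U {3,6,7,8}->{3,6,7}; X {3,4,7,8}->{4,7,8}
pass 2: no change
Fixpoint after 2 passes: D(V) = {3,4,5,6,8}

Answer: {3,4,5,6,8}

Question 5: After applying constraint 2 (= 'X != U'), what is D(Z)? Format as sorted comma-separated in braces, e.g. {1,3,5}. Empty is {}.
Answer: {3,5,8}

Derivation:
Constraint 1 (U != Z) on D(U)={3,6,7,8} D(Z)={3,5,8}: no change
Constraint 2 (X != U) on D(X)={3,4,7,8} D(U)={3,6,7,8}: no change
So after constraint 2: D(Z) = {3,5,8}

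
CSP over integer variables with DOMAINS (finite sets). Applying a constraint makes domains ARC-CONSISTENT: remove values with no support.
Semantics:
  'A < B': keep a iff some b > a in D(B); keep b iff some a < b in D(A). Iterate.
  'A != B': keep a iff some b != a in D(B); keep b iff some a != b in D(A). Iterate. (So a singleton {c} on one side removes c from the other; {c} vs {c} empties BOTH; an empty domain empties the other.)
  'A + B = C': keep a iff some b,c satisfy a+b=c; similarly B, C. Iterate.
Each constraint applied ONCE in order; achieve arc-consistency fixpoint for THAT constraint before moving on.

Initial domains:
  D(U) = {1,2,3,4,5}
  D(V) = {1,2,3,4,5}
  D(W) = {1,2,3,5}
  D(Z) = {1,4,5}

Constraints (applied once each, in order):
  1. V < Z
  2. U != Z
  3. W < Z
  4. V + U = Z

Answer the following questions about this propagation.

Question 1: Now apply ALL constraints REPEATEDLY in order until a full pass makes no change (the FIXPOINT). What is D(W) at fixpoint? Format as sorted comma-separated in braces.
pass 0 (initial): D(W)={1,2,3,5}
pass 1: U {1,2,3,4,5}->{1,2,3,4}; V {1,2,3,4,5}->{1,2,3,4}; W {1,2,3,5}->{1,2,3}; Z {1,4,5}->{4,5}
pass 2: no change
Fixpoint after 2 passes: D(W) = {1,2,3}

Answer: {1,2,3}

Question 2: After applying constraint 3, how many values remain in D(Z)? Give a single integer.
Constraint 1 (V < Z) on D(V)={1,2,3,4,5} D(Z)={1,4,5}: V {1,2,3,4,5}->{1,2,3,4}; Z {1,4,5}->{4,5}
Constraint 2 (U != Z) on D(U)={1,2,3,4,5} D(Z)={4,5}: no change
Constraint 3 (W < Z) on D(W)={1,2,3,5} D(Z)={4,5}: W {1,2,3,5}->{1,2,3}
So after constraint 3: D(Z)={4,5}, size = 2

Answer: 2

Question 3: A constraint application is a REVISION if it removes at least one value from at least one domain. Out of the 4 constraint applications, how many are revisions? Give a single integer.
Answer: 3

Derivation:
Constraint 1 (V < Z) on D(V)={1,2,3,4,5} D(Z)={1,4,5}: V {1,2,3,4,5}->{1,2,3,4}; Z {1,4,5}->{4,5} => REVISION
Constraint 2 (U != Z) on D(U)={1,2,3,4,5} D(Z)={4,5}: no change => not a revision
Constraint 3 (W < Z) on D(W)={1,2,3,5} D(Z)={4,5}: W {1,2,3,5}->{1,2,3} => REVISION
Constraint 4 (V + U = Z) on D(V)={1,2,3,4} D(U)={1,2,3,4,5} D(Z)={4,5}: U {1,2,3,4,5}->{1,2,3,4} => REVISION
Total revisions = 3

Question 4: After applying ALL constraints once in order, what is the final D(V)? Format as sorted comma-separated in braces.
Constraint 1 (V < Z) on D(V)={1,2,3,4,5} D(Z)={1,4,5}: V {1,2,3,4,5}->{1,2,3,4}; Z {1,4,5}->{4,5}
Constraint 2 (U != Z) on D(U)={1,2,3,4,5} D(Z)={4,5}: no change
Constraint 3 (W < Z) on D(W)={1,2,3,5} D(Z)={4,5}: W {1,2,3,5}->{1,2,3}
Constraint 4 (V + U = Z) on D(V)={1,2,3,4} D(U)={1,2,3,4,5} D(Z)={4,5}: U {1,2,3,4,5}->{1,2,3,4}
So after all 4 constraints: D(V) = {1,2,3,4}

Answer: {1,2,3,4}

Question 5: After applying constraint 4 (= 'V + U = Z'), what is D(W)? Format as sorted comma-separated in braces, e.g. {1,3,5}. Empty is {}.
Answer: {1,2,3}

Derivation:
Constraint 1 (V < Z) on D(V)={1,2,3,4,5} D(Z)={1,4,5}: V {1,2,3,4,5}->{1,2,3,4}; Z {1,4,5}->{4,5}
Constraint 2 (U != Z) on D(U)={1,2,3,4,5} D(Z)={4,5}: no change
Constraint 3 (W < Z) on D(W)={1,2,3,5} D(Z)={4,5}: W {1,2,3,5}->{1,2,3}
Constraint 4 (V + U = Z) on D(V)={1,2,3,4} D(U)={1,2,3,4,5} D(Z)={4,5}: U {1,2,3,4,5}->{1,2,3,4}
So after constraint 4: D(W) = {1,2,3}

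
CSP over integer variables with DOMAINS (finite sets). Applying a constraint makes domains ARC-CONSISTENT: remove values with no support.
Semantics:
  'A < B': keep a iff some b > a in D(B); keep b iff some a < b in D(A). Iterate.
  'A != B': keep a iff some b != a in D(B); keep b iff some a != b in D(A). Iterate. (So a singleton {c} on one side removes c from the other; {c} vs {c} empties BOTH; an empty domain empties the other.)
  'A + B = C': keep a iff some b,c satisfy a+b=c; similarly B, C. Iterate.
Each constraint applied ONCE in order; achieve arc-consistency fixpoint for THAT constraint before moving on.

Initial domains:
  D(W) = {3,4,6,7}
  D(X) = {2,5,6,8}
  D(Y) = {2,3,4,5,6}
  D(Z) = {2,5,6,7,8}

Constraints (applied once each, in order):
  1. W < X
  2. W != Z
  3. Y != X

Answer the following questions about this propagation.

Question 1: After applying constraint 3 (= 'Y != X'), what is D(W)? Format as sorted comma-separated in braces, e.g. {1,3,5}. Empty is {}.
Answer: {3,4,6,7}

Derivation:
Constraint 1 (W < X) on D(W)={3,4,6,7} D(X)={2,5,6,8}: X {2,5,6,8}->{5,6,8}
Constraint 2 (W != Z) on D(W)={3,4,6,7} D(Z)={2,5,6,7,8}: no change
Constraint 3 (Y != X) on D(Y)={2,3,4,5,6} D(X)={5,6,8}: no change
So after constraint 3: D(W) = {3,4,6,7}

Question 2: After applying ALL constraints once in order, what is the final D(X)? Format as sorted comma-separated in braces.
Constraint 1 (W < X) on D(W)={3,4,6,7} D(X)={2,5,6,8}: X {2,5,6,8}->{5,6,8}
Constraint 2 (W != Z) on D(W)={3,4,6,7} D(Z)={2,5,6,7,8}: no change
Constraint 3 (Y != X) on D(Y)={2,3,4,5,6} D(X)={5,6,8}: no change
So after all 3 constraints: D(X) = {5,6,8}

Answer: {5,6,8}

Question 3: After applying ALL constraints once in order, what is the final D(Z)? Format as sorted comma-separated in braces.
Constraint 1 (W < X) on D(W)={3,4,6,7} D(X)={2,5,6,8}: X {2,5,6,8}->{5,6,8}
Constraint 2 (W != Z) on D(W)={3,4,6,7} D(Z)={2,5,6,7,8}: no change
Constraint 3 (Y != X) on D(Y)={2,3,4,5,6} D(X)={5,6,8}: no change
So after all 3 constraints: D(Z) = {2,5,6,7,8}

Answer: {2,5,6,7,8}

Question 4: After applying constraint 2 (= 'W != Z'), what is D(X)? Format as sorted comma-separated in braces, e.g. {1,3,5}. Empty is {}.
Constraint 1 (W < X) on D(W)={3,4,6,7} D(X)={2,5,6,8}: X {2,5,6,8}->{5,6,8}
Constraint 2 (W != Z) on D(W)={3,4,6,7} D(Z)={2,5,6,7,8}: no change
So after constraint 2: D(X) = {5,6,8}

Answer: {5,6,8}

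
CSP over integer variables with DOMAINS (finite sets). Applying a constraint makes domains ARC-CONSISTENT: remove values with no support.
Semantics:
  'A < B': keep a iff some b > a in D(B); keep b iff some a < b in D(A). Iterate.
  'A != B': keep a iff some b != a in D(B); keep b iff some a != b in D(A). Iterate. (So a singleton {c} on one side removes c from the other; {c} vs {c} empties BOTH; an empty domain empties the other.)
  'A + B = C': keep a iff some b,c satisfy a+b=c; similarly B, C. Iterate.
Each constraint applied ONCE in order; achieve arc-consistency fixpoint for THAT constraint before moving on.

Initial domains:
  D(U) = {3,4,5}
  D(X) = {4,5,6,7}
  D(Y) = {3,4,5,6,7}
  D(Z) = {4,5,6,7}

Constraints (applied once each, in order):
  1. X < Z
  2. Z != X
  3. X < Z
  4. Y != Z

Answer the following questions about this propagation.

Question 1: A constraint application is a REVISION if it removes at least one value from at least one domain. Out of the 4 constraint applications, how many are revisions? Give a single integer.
Constraint 1 (X < Z) on D(X)={4,5,6,7} D(Z)={4,5,6,7}: X {4,5,6,7}->{4,5,6}; Z {4,5,6,7}->{5,6,7} => REVISION
Constraint 2 (Z != X) on D(Z)={5,6,7} D(X)={4,5,6}: no change => not a revision
Constraint 3 (X < Z) on D(X)={4,5,6} D(Z)={5,6,7}: no change => not a revision
Constraint 4 (Y != Z) on D(Y)={3,4,5,6,7} D(Z)={5,6,7}: no change => not a revision
Total revisions = 1

Answer: 1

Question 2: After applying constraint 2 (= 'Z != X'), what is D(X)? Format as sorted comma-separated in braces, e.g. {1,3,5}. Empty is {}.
Answer: {4,5,6}

Derivation:
Constraint 1 (X < Z) on D(X)={4,5,6,7} D(Z)={4,5,6,7}: X {4,5,6,7}->{4,5,6}; Z {4,5,6,7}->{5,6,7}
Constraint 2 (Z != X) on D(Z)={5,6,7} D(X)={4,5,6}: no change
So after constraint 2: D(X) = {4,5,6}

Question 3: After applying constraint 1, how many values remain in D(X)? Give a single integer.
Constraint 1 (X < Z) on D(X)={4,5,6,7} D(Z)={4,5,6,7}: X {4,5,6,7}->{4,5,6}; Z {4,5,6,7}->{5,6,7}
So after constraint 1: D(X)={4,5,6}, size = 3

Answer: 3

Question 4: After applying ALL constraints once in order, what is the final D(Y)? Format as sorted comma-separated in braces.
Constraint 1 (X < Z) on D(X)={4,5,6,7} D(Z)={4,5,6,7}: X {4,5,6,7}->{4,5,6}; Z {4,5,6,7}->{5,6,7}
Constraint 2 (Z != X) on D(Z)={5,6,7} D(X)={4,5,6}: no change
Constraint 3 (X < Z) on D(X)={4,5,6} D(Z)={5,6,7}: no change
Constraint 4 (Y != Z) on D(Y)={3,4,5,6,7} D(Z)={5,6,7}: no change
So after all 4 constraints: D(Y) = {3,4,5,6,7}

Answer: {3,4,5,6,7}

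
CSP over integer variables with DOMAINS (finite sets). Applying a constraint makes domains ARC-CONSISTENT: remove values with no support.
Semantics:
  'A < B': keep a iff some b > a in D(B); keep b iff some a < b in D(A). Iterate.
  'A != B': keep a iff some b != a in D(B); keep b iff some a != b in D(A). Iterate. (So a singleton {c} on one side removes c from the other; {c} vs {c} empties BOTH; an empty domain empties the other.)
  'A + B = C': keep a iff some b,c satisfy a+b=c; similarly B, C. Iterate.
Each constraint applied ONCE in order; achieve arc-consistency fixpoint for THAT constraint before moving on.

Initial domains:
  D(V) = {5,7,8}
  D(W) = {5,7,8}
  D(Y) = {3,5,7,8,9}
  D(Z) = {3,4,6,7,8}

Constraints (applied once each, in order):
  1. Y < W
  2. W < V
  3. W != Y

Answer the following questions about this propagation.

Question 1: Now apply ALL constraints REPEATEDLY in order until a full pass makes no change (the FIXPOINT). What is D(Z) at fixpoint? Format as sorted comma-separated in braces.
Answer: {3,4,6,7,8}

Derivation:
pass 0 (initial): D(Z)={3,4,6,7,8}
pass 1: V {5,7,8}->{7,8}; W {5,7,8}->{5,7}; Y {3,5,7,8,9}->{3,5,7}
pass 2: Y {3,5,7}->{3,5}
pass 3: no change
Fixpoint after 3 passes: D(Z) = {3,4,6,7,8}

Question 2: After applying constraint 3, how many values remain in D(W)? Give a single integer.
Answer: 2

Derivation:
Constraint 1 (Y < W) on D(Y)={3,5,7,8,9} D(W)={5,7,8}: Y {3,5,7,8,9}->{3,5,7}
Constraint 2 (W < V) on D(W)={5,7,8} D(V)={5,7,8}: W {5,7,8}->{5,7}; V {5,7,8}->{7,8}
Constraint 3 (W != Y) on D(W)={5,7} D(Y)={3,5,7}: no change
So after constraint 3: D(W)={5,7}, size = 2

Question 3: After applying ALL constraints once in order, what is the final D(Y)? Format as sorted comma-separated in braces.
Constraint 1 (Y < W) on D(Y)={3,5,7,8,9} D(W)={5,7,8}: Y {3,5,7,8,9}->{3,5,7}
Constraint 2 (W < V) on D(W)={5,7,8} D(V)={5,7,8}: W {5,7,8}->{5,7}; V {5,7,8}->{7,8}
Constraint 3 (W != Y) on D(W)={5,7} D(Y)={3,5,7}: no change
So after all 3 constraints: D(Y) = {3,5,7}

Answer: {3,5,7}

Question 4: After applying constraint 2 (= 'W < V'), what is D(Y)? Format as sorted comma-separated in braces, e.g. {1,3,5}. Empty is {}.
Constraint 1 (Y < W) on D(Y)={3,5,7,8,9} D(W)={5,7,8}: Y {3,5,7,8,9}->{3,5,7}
Constraint 2 (W < V) on D(W)={5,7,8} D(V)={5,7,8}: W {5,7,8}->{5,7}; V {5,7,8}->{7,8}
So after constraint 2: D(Y) = {3,5,7}

Answer: {3,5,7}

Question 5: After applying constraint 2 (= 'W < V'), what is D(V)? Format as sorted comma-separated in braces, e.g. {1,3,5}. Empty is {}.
Answer: {7,8}

Derivation:
Constraint 1 (Y < W) on D(Y)={3,5,7,8,9} D(W)={5,7,8}: Y {3,5,7,8,9}->{3,5,7}
Constraint 2 (W < V) on D(W)={5,7,8} D(V)={5,7,8}: W {5,7,8}->{5,7}; V {5,7,8}->{7,8}
So after constraint 2: D(V) = {7,8}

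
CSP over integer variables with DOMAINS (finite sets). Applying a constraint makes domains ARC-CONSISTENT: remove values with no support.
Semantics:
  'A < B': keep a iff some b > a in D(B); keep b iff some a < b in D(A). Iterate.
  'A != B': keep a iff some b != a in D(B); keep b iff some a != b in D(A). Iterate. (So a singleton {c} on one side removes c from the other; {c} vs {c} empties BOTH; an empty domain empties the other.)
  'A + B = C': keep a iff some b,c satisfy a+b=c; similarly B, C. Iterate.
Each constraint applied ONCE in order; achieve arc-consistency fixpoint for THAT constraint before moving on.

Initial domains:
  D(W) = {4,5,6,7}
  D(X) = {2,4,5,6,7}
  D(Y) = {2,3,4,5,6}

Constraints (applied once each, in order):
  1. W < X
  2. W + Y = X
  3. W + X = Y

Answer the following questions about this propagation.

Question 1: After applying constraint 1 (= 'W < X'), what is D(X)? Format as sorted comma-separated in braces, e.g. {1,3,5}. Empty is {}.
Answer: {5,6,7}

Derivation:
Constraint 1 (W < X) on D(W)={4,5,6,7} D(X)={2,4,5,6,7}: W {4,5,6,7}->{4,5,6}; X {2,4,5,6,7}->{5,6,7}
So after constraint 1: D(X) = {5,6,7}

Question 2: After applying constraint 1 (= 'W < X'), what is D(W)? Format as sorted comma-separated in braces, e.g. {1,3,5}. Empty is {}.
Constraint 1 (W < X) on D(W)={4,5,6,7} D(X)={2,4,5,6,7}: W {4,5,6,7}->{4,5,6}; X {2,4,5,6,7}->{5,6,7}
So after constraint 1: D(W) = {4,5,6}

Answer: {4,5,6}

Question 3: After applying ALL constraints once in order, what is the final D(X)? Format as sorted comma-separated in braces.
Answer: {}

Derivation:
Constraint 1 (W < X) on D(W)={4,5,6,7} D(X)={2,4,5,6,7}: W {4,5,6,7}->{4,5,6}; X {2,4,5,6,7}->{5,6,7}
Constraint 2 (W + Y = X) on D(W)={4,5,6} D(Y)={2,3,4,5,6} D(X)={5,6,7}: W {4,5,6}->{4,5}; Y {2,3,4,5,6}->{2,3}; X {5,6,7}->{6,7}
Constraint 3 (W + X = Y) on D(W)={4,5} D(X)={6,7} D(Y)={2,3}: W {4,5}->{}; X {6,7}->{}; Y {2,3}->{}
So after all 3 constraints: D(X) = {}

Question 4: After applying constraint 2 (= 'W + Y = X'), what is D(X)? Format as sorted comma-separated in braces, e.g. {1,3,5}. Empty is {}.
Constraint 1 (W < X) on D(W)={4,5,6,7} D(X)={2,4,5,6,7}: W {4,5,6,7}->{4,5,6}; X {2,4,5,6,7}->{5,6,7}
Constraint 2 (W + Y = X) on D(W)={4,5,6} D(Y)={2,3,4,5,6} D(X)={5,6,7}: W {4,5,6}->{4,5}; Y {2,3,4,5,6}->{2,3}; X {5,6,7}->{6,7}
So after constraint 2: D(X) = {6,7}

Answer: {6,7}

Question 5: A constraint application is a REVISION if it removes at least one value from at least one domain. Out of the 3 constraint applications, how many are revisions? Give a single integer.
Answer: 3

Derivation:
Constraint 1 (W < X) on D(W)={4,5,6,7} D(X)={2,4,5,6,7}: W {4,5,6,7}->{4,5,6}; X {2,4,5,6,7}->{5,6,7} => REVISION
Constraint 2 (W + Y = X) on D(W)={4,5,6} D(Y)={2,3,4,5,6} D(X)={5,6,7}: W {4,5,6}->{4,5}; Y {2,3,4,5,6}->{2,3}; X {5,6,7}->{6,7} => REVISION
Constraint 3 (W + X = Y) on D(W)={4,5} D(X)={6,7} D(Y)={2,3}: W {4,5}->{}; X {6,7}->{}; Y {2,3}->{} => REVISION
Total revisions = 3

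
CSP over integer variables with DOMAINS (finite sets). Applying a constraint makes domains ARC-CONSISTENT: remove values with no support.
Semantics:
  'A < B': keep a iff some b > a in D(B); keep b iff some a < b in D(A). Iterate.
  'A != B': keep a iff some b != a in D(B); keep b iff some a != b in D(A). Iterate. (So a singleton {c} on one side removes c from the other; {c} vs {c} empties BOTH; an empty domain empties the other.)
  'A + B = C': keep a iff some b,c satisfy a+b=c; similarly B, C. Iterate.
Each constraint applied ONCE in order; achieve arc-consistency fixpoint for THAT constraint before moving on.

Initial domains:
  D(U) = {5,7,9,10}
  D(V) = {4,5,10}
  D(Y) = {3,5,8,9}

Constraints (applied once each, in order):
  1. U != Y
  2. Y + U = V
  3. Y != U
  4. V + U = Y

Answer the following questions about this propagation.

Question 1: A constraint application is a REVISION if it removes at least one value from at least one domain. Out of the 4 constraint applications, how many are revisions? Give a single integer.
Answer: 2

Derivation:
Constraint 1 (U != Y) on D(U)={5,7,9,10} D(Y)={3,5,8,9}: no change => not a revision
Constraint 2 (Y + U = V) on D(Y)={3,5,8,9} D(U)={5,7,9,10} D(V)={4,5,10}: Y {3,5,8,9}->{3,5}; U {5,7,9,10}->{5,7}; V {4,5,10}->{10} => REVISION
Constraint 3 (Y != U) on D(Y)={3,5} D(U)={5,7}: no change => not a revision
Constraint 4 (V + U = Y) on D(V)={10} D(U)={5,7} D(Y)={3,5}: V {10}->{}; U {5,7}->{}; Y {3,5}->{} => REVISION
Total revisions = 2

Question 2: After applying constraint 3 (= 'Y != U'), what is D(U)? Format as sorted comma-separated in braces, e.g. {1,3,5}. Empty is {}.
Constraint 1 (U != Y) on D(U)={5,7,9,10} D(Y)={3,5,8,9}: no change
Constraint 2 (Y + U = V) on D(Y)={3,5,8,9} D(U)={5,7,9,10} D(V)={4,5,10}: Y {3,5,8,9}->{3,5}; U {5,7,9,10}->{5,7}; V {4,5,10}->{10}
Constraint 3 (Y != U) on D(Y)={3,5} D(U)={5,7}: no change
So after constraint 3: D(U) = {5,7}

Answer: {5,7}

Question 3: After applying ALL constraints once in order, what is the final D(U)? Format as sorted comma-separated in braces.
Answer: {}

Derivation:
Constraint 1 (U != Y) on D(U)={5,7,9,10} D(Y)={3,5,8,9}: no change
Constraint 2 (Y + U = V) on D(Y)={3,5,8,9} D(U)={5,7,9,10} D(V)={4,5,10}: Y {3,5,8,9}->{3,5}; U {5,7,9,10}->{5,7}; V {4,5,10}->{10}
Constraint 3 (Y != U) on D(Y)={3,5} D(U)={5,7}: no change
Constraint 4 (V + U = Y) on D(V)={10} D(U)={5,7} D(Y)={3,5}: V {10}->{}; U {5,7}->{}; Y {3,5}->{}
So after all 4 constraints: D(U) = {}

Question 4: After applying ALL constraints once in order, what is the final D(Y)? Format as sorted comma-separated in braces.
Constraint 1 (U != Y) on D(U)={5,7,9,10} D(Y)={3,5,8,9}: no change
Constraint 2 (Y + U = V) on D(Y)={3,5,8,9} D(U)={5,7,9,10} D(V)={4,5,10}: Y {3,5,8,9}->{3,5}; U {5,7,9,10}->{5,7}; V {4,5,10}->{10}
Constraint 3 (Y != U) on D(Y)={3,5} D(U)={5,7}: no change
Constraint 4 (V + U = Y) on D(V)={10} D(U)={5,7} D(Y)={3,5}: V {10}->{}; U {5,7}->{}; Y {3,5}->{}
So after all 4 constraints: D(Y) = {}

Answer: {}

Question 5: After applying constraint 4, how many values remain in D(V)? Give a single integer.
Answer: 0

Derivation:
Constraint 1 (U != Y) on D(U)={5,7,9,10} D(Y)={3,5,8,9}: no change
Constraint 2 (Y + U = V) on D(Y)={3,5,8,9} D(U)={5,7,9,10} D(V)={4,5,10}: Y {3,5,8,9}->{3,5}; U {5,7,9,10}->{5,7}; V {4,5,10}->{10}
Constraint 3 (Y != U) on D(Y)={3,5} D(U)={5,7}: no change
Constraint 4 (V + U = Y) on D(V)={10} D(U)={5,7} D(Y)={3,5}: V {10}->{}; U {5,7}->{}; Y {3,5}->{}
So after constraint 4: D(V)={}, size = 0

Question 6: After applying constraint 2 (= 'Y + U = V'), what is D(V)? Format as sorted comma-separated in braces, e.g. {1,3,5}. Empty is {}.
Answer: {10}

Derivation:
Constraint 1 (U != Y) on D(U)={5,7,9,10} D(Y)={3,5,8,9}: no change
Constraint 2 (Y + U = V) on D(Y)={3,5,8,9} D(U)={5,7,9,10} D(V)={4,5,10}: Y {3,5,8,9}->{3,5}; U {5,7,9,10}->{5,7}; V {4,5,10}->{10}
So after constraint 2: D(V) = {10}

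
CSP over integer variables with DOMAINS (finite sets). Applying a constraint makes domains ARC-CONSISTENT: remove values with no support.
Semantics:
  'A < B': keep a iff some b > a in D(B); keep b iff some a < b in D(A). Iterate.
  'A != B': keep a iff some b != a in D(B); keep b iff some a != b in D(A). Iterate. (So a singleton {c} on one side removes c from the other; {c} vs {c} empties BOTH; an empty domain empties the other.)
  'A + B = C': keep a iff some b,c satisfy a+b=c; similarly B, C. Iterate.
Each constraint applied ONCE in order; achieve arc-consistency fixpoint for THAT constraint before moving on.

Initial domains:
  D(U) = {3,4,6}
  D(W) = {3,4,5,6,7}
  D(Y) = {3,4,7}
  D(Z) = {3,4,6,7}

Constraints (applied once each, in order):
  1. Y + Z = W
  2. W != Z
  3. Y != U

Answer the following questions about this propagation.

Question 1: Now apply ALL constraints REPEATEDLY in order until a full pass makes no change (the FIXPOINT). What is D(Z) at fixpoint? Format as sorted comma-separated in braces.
Answer: {3,4}

Derivation:
pass 0 (initial): D(Z)={3,4,6,7}
pass 1: W {3,4,5,6,7}->{6,7}; Y {3,4,7}->{3,4}; Z {3,4,6,7}->{3,4}
pass 2: no change
Fixpoint after 2 passes: D(Z) = {3,4}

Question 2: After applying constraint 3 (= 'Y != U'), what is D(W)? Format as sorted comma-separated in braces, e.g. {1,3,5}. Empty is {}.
Constraint 1 (Y + Z = W) on D(Y)={3,4,7} D(Z)={3,4,6,7} D(W)={3,4,5,6,7}: Y {3,4,7}->{3,4}; Z {3,4,6,7}->{3,4}; W {3,4,5,6,7}->{6,7}
Constraint 2 (W != Z) on D(W)={6,7} D(Z)={3,4}: no change
Constraint 3 (Y != U) on D(Y)={3,4} D(U)={3,4,6}: no change
So after constraint 3: D(W) = {6,7}

Answer: {6,7}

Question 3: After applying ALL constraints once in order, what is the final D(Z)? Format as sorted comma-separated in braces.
Constraint 1 (Y + Z = W) on D(Y)={3,4,7} D(Z)={3,4,6,7} D(W)={3,4,5,6,7}: Y {3,4,7}->{3,4}; Z {3,4,6,7}->{3,4}; W {3,4,5,6,7}->{6,7}
Constraint 2 (W != Z) on D(W)={6,7} D(Z)={3,4}: no change
Constraint 3 (Y != U) on D(Y)={3,4} D(U)={3,4,6}: no change
So after all 3 constraints: D(Z) = {3,4}

Answer: {3,4}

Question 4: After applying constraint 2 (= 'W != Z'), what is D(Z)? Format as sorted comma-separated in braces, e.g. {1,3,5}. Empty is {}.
Answer: {3,4}

Derivation:
Constraint 1 (Y + Z = W) on D(Y)={3,4,7} D(Z)={3,4,6,7} D(W)={3,4,5,6,7}: Y {3,4,7}->{3,4}; Z {3,4,6,7}->{3,4}; W {3,4,5,6,7}->{6,7}
Constraint 2 (W != Z) on D(W)={6,7} D(Z)={3,4}: no change
So after constraint 2: D(Z) = {3,4}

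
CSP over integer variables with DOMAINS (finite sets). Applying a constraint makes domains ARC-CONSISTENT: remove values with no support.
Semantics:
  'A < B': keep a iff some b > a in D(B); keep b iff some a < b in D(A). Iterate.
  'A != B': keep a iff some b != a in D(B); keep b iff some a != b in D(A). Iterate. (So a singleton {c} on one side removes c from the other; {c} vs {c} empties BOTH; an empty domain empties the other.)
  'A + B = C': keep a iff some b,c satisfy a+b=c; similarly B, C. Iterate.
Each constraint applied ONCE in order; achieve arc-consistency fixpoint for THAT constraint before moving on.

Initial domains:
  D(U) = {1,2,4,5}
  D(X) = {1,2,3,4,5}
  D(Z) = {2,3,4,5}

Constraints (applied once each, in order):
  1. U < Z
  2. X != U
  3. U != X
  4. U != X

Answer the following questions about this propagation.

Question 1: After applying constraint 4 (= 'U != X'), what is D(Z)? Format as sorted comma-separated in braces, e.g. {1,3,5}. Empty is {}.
Constraint 1 (U < Z) on D(U)={1,2,4,5} D(Z)={2,3,4,5}: U {1,2,4,5}->{1,2,4}
Constraint 2 (X != U) on D(X)={1,2,3,4,5} D(U)={1,2,4}: no change
Constraint 3 (U != X) on D(U)={1,2,4} D(X)={1,2,3,4,5}: no change
Constraint 4 (U != X) on D(U)={1,2,4} D(X)={1,2,3,4,5}: no change
So after constraint 4: D(Z) = {2,3,4,5}

Answer: {2,3,4,5}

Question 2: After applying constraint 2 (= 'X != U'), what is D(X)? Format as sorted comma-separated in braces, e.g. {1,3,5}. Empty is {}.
Answer: {1,2,3,4,5}

Derivation:
Constraint 1 (U < Z) on D(U)={1,2,4,5} D(Z)={2,3,4,5}: U {1,2,4,5}->{1,2,4}
Constraint 2 (X != U) on D(X)={1,2,3,4,5} D(U)={1,2,4}: no change
So after constraint 2: D(X) = {1,2,3,4,5}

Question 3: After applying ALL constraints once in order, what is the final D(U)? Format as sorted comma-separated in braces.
Constraint 1 (U < Z) on D(U)={1,2,4,5} D(Z)={2,3,4,5}: U {1,2,4,5}->{1,2,4}
Constraint 2 (X != U) on D(X)={1,2,3,4,5} D(U)={1,2,4}: no change
Constraint 3 (U != X) on D(U)={1,2,4} D(X)={1,2,3,4,5}: no change
Constraint 4 (U != X) on D(U)={1,2,4} D(X)={1,2,3,4,5}: no change
So after all 4 constraints: D(U) = {1,2,4}

Answer: {1,2,4}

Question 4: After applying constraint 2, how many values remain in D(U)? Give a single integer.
Answer: 3

Derivation:
Constraint 1 (U < Z) on D(U)={1,2,4,5} D(Z)={2,3,4,5}: U {1,2,4,5}->{1,2,4}
Constraint 2 (X != U) on D(X)={1,2,3,4,5} D(U)={1,2,4}: no change
So after constraint 2: D(U)={1,2,4}, size = 3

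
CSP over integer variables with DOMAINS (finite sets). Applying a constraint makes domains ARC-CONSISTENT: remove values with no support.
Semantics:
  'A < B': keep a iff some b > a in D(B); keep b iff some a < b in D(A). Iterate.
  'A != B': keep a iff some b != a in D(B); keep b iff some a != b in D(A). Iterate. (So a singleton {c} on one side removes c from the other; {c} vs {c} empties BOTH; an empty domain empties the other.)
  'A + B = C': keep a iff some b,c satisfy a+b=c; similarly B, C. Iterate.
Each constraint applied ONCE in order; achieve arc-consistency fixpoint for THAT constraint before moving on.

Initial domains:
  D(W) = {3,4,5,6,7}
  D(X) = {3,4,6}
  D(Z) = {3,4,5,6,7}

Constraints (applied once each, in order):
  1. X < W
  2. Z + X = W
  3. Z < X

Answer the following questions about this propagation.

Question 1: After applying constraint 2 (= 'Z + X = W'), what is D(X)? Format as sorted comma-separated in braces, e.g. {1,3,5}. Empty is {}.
Constraint 1 (X < W) on D(X)={3,4,6} D(W)={3,4,5,6,7}: W {3,4,5,6,7}->{4,5,6,7}
Constraint 2 (Z + X = W) on D(Z)={3,4,5,6,7} D(X)={3,4,6} D(W)={4,5,6,7}: Z {3,4,5,6,7}->{3,4}; X {3,4,6}->{3,4}; W {4,5,6,7}->{6,7}
So after constraint 2: D(X) = {3,4}

Answer: {3,4}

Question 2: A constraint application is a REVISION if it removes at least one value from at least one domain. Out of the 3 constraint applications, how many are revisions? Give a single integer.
Constraint 1 (X < W) on D(X)={3,4,6} D(W)={3,4,5,6,7}: W {3,4,5,6,7}->{4,5,6,7} => REVISION
Constraint 2 (Z + X = W) on D(Z)={3,4,5,6,7} D(X)={3,4,6} D(W)={4,5,6,7}: Z {3,4,5,6,7}->{3,4}; X {3,4,6}->{3,4}; W {4,5,6,7}->{6,7} => REVISION
Constraint 3 (Z < X) on D(Z)={3,4} D(X)={3,4}: Z {3,4}->{3}; X {3,4}->{4} => REVISION
Total revisions = 3

Answer: 3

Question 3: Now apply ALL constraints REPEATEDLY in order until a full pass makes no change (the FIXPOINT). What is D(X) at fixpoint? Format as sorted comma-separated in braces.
Answer: {4}

Derivation:
pass 0 (initial): D(X)={3,4,6}
pass 1: W {3,4,5,6,7}->{6,7}; X {3,4,6}->{4}; Z {3,4,5,6,7}->{3}
pass 2: W {6,7}->{7}
pass 3: no change
Fixpoint after 3 passes: D(X) = {4}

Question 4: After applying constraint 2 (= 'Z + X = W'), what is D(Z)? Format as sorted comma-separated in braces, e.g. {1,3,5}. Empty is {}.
Answer: {3,4}

Derivation:
Constraint 1 (X < W) on D(X)={3,4,6} D(W)={3,4,5,6,7}: W {3,4,5,6,7}->{4,5,6,7}
Constraint 2 (Z + X = W) on D(Z)={3,4,5,6,7} D(X)={3,4,6} D(W)={4,5,6,7}: Z {3,4,5,6,7}->{3,4}; X {3,4,6}->{3,4}; W {4,5,6,7}->{6,7}
So after constraint 2: D(Z) = {3,4}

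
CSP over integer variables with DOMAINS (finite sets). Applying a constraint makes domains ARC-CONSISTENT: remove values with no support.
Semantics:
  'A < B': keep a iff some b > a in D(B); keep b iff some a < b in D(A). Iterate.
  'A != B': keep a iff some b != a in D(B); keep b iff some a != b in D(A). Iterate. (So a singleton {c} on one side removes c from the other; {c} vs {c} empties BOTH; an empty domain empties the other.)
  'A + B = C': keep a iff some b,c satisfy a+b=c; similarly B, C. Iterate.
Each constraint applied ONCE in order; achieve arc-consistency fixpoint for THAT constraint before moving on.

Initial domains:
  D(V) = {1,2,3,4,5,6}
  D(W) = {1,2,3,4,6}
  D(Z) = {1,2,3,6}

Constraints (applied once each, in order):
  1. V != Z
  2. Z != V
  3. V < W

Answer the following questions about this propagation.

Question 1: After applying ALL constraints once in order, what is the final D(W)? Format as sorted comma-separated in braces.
Constraint 1 (V != Z) on D(V)={1,2,3,4,5,6} D(Z)={1,2,3,6}: no change
Constraint 2 (Z != V) on D(Z)={1,2,3,6} D(V)={1,2,3,4,5,6}: no change
Constraint 3 (V < W) on D(V)={1,2,3,4,5,6} D(W)={1,2,3,4,6}: V {1,2,3,4,5,6}->{1,2,3,4,5}; W {1,2,3,4,6}->{2,3,4,6}
So after all 3 constraints: D(W) = {2,3,4,6}

Answer: {2,3,4,6}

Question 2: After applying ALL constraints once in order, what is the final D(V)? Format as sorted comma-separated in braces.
Constraint 1 (V != Z) on D(V)={1,2,3,4,5,6} D(Z)={1,2,3,6}: no change
Constraint 2 (Z != V) on D(Z)={1,2,3,6} D(V)={1,2,3,4,5,6}: no change
Constraint 3 (V < W) on D(V)={1,2,3,4,5,6} D(W)={1,2,3,4,6}: V {1,2,3,4,5,6}->{1,2,3,4,5}; W {1,2,3,4,6}->{2,3,4,6}
So after all 3 constraints: D(V) = {1,2,3,4,5}

Answer: {1,2,3,4,5}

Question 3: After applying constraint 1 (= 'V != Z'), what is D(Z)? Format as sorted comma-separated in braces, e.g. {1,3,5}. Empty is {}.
Answer: {1,2,3,6}

Derivation:
Constraint 1 (V != Z) on D(V)={1,2,3,4,5,6} D(Z)={1,2,3,6}: no change
So after constraint 1: D(Z) = {1,2,3,6}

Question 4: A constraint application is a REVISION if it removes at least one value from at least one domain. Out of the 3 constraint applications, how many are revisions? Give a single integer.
Answer: 1

Derivation:
Constraint 1 (V != Z) on D(V)={1,2,3,4,5,6} D(Z)={1,2,3,6}: no change => not a revision
Constraint 2 (Z != V) on D(Z)={1,2,3,6} D(V)={1,2,3,4,5,6}: no change => not a revision
Constraint 3 (V < W) on D(V)={1,2,3,4,5,6} D(W)={1,2,3,4,6}: V {1,2,3,4,5,6}->{1,2,3,4,5}; W {1,2,3,4,6}->{2,3,4,6} => REVISION
Total revisions = 1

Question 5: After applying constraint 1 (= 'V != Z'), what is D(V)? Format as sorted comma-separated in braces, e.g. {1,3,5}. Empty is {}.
Answer: {1,2,3,4,5,6}

Derivation:
Constraint 1 (V != Z) on D(V)={1,2,3,4,5,6} D(Z)={1,2,3,6}: no change
So after constraint 1: D(V) = {1,2,3,4,5,6}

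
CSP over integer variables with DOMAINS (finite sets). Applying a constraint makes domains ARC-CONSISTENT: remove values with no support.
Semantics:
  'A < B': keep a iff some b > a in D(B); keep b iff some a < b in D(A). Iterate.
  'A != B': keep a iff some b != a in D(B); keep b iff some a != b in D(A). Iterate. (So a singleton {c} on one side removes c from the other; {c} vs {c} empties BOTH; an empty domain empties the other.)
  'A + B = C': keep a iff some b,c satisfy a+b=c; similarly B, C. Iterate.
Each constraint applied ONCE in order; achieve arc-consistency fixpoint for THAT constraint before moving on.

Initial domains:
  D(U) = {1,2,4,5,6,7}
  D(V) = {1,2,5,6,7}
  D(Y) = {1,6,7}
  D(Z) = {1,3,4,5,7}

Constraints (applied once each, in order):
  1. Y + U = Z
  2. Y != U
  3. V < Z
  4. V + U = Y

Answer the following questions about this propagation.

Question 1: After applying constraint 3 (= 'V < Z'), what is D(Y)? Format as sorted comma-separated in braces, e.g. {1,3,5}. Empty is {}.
Constraint 1 (Y + U = Z) on D(Y)={1,6,7} D(U)={1,2,4,5,6,7} D(Z)={1,3,4,5,7}: Y {1,6,7}->{1,6}; U {1,2,4,5,6,7}->{1,2,4,6}; Z {1,3,4,5,7}->{3,5,7}
Constraint 2 (Y != U) on D(Y)={1,6} D(U)={1,2,4,6}: no change
Constraint 3 (V < Z) on D(V)={1,2,5,6,7} D(Z)={3,5,7}: V {1,2,5,6,7}->{1,2,5,6}
So after constraint 3: D(Y) = {1,6}

Answer: {1,6}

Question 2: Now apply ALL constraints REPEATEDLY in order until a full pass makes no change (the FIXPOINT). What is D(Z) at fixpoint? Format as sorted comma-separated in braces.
pass 0 (initial): D(Z)={1,3,4,5,7}
pass 1: U {1,2,4,5,6,7}->{1,4}; V {1,2,5,6,7}->{2,5}; Y {1,6,7}->{6}; Z {1,3,4,5,7}->{3,5,7}
pass 2: U {1,4}->{1}; V {2,5}->{5}; Z {3,5,7}->{7}
pass 3: no change
Fixpoint after 3 passes: D(Z) = {7}

Answer: {7}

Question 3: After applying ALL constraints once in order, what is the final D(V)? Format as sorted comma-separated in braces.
Answer: {2,5}

Derivation:
Constraint 1 (Y + U = Z) on D(Y)={1,6,7} D(U)={1,2,4,5,6,7} D(Z)={1,3,4,5,7}: Y {1,6,7}->{1,6}; U {1,2,4,5,6,7}->{1,2,4,6}; Z {1,3,4,5,7}->{3,5,7}
Constraint 2 (Y != U) on D(Y)={1,6} D(U)={1,2,4,6}: no change
Constraint 3 (V < Z) on D(V)={1,2,5,6,7} D(Z)={3,5,7}: V {1,2,5,6,7}->{1,2,5,6}
Constraint 4 (V + U = Y) on D(V)={1,2,5,6} D(U)={1,2,4,6} D(Y)={1,6}: V {1,2,5,6}->{2,5}; U {1,2,4,6}->{1,4}; Y {1,6}->{6}
So after all 4 constraints: D(V) = {2,5}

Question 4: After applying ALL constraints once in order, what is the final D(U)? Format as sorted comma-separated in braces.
Answer: {1,4}

Derivation:
Constraint 1 (Y + U = Z) on D(Y)={1,6,7} D(U)={1,2,4,5,6,7} D(Z)={1,3,4,5,7}: Y {1,6,7}->{1,6}; U {1,2,4,5,6,7}->{1,2,4,6}; Z {1,3,4,5,7}->{3,5,7}
Constraint 2 (Y != U) on D(Y)={1,6} D(U)={1,2,4,6}: no change
Constraint 3 (V < Z) on D(V)={1,2,5,6,7} D(Z)={3,5,7}: V {1,2,5,6,7}->{1,2,5,6}
Constraint 4 (V + U = Y) on D(V)={1,2,5,6} D(U)={1,2,4,6} D(Y)={1,6}: V {1,2,5,6}->{2,5}; U {1,2,4,6}->{1,4}; Y {1,6}->{6}
So after all 4 constraints: D(U) = {1,4}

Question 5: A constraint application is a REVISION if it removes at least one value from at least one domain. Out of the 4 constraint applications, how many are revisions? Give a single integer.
Answer: 3

Derivation:
Constraint 1 (Y + U = Z) on D(Y)={1,6,7} D(U)={1,2,4,5,6,7} D(Z)={1,3,4,5,7}: Y {1,6,7}->{1,6}; U {1,2,4,5,6,7}->{1,2,4,6}; Z {1,3,4,5,7}->{3,5,7} => REVISION
Constraint 2 (Y != U) on D(Y)={1,6} D(U)={1,2,4,6}: no change => not a revision
Constraint 3 (V < Z) on D(V)={1,2,5,6,7} D(Z)={3,5,7}: V {1,2,5,6,7}->{1,2,5,6} => REVISION
Constraint 4 (V + U = Y) on D(V)={1,2,5,6} D(U)={1,2,4,6} D(Y)={1,6}: V {1,2,5,6}->{2,5}; U {1,2,4,6}->{1,4}; Y {1,6}->{6} => REVISION
Total revisions = 3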